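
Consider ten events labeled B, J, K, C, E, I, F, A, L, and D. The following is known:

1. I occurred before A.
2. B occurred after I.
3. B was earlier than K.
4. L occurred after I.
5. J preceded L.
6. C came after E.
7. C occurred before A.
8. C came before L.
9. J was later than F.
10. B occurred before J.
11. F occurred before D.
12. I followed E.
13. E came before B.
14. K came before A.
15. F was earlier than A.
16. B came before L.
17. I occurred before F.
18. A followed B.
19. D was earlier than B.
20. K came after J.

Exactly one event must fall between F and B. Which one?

D

Tracing the constraints gives F → D → B, so D sits after F and before B.
No other event is forced both after F and before B.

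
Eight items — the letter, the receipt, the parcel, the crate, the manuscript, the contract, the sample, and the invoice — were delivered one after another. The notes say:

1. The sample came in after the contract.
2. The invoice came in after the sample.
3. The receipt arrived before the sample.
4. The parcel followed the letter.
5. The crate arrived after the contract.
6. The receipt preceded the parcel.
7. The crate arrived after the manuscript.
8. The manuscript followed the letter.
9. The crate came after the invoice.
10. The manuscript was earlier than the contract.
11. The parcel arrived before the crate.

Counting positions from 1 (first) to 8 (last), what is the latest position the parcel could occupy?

7

The parcel must come before the crate — 1 item forced after it.
Everything else can be placed before the parcel in some valid order, so the parcel can sit as late as position 8 − 1 = 7.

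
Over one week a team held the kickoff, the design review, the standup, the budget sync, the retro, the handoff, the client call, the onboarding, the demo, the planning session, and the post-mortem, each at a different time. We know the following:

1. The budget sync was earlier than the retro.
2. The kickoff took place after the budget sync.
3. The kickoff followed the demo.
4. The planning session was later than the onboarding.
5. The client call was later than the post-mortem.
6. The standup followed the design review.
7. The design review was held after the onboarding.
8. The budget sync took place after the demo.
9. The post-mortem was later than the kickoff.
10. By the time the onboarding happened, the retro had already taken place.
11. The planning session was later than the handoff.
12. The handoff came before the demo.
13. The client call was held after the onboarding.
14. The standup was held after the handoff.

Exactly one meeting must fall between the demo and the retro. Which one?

Tracing the constraints gives the demo → the budget sync → the retro, so the budget sync sits after the demo and before the retro.
No other meeting is forced both after the demo and before the retro.

the budget sync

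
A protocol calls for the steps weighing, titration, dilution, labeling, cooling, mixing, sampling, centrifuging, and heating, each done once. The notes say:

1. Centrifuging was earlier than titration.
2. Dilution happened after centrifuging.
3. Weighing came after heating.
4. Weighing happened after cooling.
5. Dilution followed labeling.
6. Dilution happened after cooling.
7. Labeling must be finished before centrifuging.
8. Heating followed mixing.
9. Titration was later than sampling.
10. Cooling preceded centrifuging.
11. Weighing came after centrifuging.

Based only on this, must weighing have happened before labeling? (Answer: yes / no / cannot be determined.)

no

Tracing the constraints gives labeling → centrifuging → weighing, so labeling must come before weighing.
That means weighing cannot be before labeling.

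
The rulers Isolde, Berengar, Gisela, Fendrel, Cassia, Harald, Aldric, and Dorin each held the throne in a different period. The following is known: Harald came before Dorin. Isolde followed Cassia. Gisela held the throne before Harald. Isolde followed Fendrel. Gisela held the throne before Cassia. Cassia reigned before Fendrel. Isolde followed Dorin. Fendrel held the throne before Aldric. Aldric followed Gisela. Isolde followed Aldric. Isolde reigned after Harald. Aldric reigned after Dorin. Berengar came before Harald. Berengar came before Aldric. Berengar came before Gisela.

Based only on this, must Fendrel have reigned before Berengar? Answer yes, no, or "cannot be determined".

Tracing the constraints gives Berengar → Gisela → Cassia → Fendrel, so Berengar must come before Fendrel.
That means Fendrel cannot be before Berengar.

no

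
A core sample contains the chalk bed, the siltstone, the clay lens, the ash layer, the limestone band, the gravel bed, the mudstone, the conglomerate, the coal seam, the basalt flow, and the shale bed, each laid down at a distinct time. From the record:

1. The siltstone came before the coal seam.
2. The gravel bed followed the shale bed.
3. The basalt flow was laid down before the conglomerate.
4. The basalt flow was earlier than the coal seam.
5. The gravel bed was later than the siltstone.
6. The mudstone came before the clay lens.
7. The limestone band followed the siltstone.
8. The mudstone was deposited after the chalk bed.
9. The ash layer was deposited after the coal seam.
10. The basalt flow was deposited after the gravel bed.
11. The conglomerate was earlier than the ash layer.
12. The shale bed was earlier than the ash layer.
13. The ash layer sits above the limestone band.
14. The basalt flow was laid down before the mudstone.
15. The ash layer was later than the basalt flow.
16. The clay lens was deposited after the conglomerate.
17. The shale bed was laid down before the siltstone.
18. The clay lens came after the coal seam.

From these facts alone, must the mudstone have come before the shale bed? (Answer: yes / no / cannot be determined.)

Tracing the constraints gives the shale bed → the gravel bed → the basalt flow → the mudstone, so the shale bed must come before the mudstone.
That means the mudstone cannot be before the shale bed.

no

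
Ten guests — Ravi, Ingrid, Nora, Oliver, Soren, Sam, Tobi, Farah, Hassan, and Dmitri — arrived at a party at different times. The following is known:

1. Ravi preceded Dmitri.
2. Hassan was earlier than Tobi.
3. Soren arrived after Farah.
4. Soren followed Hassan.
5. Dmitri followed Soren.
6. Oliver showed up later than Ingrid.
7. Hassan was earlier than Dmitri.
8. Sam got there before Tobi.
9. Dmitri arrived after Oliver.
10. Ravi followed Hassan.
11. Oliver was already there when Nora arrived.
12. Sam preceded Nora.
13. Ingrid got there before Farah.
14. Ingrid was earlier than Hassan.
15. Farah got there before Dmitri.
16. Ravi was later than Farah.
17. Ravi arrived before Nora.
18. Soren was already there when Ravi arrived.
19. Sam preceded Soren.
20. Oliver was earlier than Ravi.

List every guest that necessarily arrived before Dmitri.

Farah, Hassan, Ingrid, Oliver, Ravi, Sam, Soren

Directly stated before Dmitri: Farah, Hassan, Oliver, Ravi, and Soren.
Ingrid reaches Dmitri via Ingrid → Farah → Dmitri.
Sam reaches Dmitri via Sam → Soren → Dmitri.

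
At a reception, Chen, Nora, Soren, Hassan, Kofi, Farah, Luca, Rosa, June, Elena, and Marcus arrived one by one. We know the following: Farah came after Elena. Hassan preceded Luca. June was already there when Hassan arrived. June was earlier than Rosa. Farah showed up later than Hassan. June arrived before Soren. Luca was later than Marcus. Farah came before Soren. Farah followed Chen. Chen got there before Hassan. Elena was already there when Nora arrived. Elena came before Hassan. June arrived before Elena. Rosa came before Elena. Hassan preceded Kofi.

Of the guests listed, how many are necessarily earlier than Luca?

6

Directly stated before Luca: Hassan and Marcus.
Chen reaches Luca via Chen → Hassan → Luca.
Elena reaches Luca via Elena → Hassan → Luca.
June reaches Luca via June → Hassan → Luca.
Likewise Rosa reaches Luca by chaining the stated constraints.
That's Chen, Elena, Hassan, June, Marcus, and Rosa — 6 in all.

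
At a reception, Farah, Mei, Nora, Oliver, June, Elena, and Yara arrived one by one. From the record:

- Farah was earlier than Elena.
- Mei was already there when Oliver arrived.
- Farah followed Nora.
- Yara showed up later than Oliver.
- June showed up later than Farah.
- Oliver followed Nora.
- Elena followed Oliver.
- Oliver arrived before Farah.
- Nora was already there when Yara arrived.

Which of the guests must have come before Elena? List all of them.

Farah, Mei, Nora, Oliver

Directly stated before Elena: Farah and Oliver.
Mei reaches Elena via Mei → Oliver → Elena.
Nora reaches Elena via Nora → Oliver → Elena.
No chain forces Yara (or any of the others) ahead of Elena.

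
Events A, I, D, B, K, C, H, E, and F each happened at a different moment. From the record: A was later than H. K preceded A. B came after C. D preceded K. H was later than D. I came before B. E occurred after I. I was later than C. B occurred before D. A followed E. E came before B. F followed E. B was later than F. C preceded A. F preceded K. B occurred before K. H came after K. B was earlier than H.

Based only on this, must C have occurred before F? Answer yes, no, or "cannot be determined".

Chain the constraints: C → I → E → F. Each link is directly stated, so C comes before F.

yes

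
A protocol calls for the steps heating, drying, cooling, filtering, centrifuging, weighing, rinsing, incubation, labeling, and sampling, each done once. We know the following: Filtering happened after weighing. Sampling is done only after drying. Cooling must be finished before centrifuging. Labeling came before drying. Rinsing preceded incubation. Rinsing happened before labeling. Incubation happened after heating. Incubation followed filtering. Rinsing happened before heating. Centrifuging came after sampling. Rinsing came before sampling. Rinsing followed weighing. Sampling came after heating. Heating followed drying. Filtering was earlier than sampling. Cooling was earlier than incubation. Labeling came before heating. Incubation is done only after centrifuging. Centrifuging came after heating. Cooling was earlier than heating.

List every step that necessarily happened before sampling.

Directly stated before sampling: drying, filtering, heating, and rinsing.
Cooling reaches sampling via cooling → heating → sampling.
Labeling reaches sampling via labeling → heating → sampling.
Weighing reaches sampling via weighing → filtering → sampling.

cooling, drying, filtering, heating, labeling, rinsing, weighing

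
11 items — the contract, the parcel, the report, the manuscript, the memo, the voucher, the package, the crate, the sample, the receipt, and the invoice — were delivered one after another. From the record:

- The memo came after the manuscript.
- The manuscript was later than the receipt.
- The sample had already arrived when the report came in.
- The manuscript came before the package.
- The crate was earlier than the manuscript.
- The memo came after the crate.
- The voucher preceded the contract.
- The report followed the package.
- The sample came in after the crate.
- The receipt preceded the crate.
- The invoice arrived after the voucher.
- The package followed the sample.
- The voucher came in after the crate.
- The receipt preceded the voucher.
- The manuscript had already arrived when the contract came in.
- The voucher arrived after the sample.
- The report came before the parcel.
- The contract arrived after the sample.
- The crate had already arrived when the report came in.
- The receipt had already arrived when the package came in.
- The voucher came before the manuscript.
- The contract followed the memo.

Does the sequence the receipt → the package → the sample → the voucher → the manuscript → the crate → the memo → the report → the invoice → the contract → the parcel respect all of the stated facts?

no

The constraints require the sample before the package, but in the proposed sequence the package appears ahead of the sample. That one violation is enough.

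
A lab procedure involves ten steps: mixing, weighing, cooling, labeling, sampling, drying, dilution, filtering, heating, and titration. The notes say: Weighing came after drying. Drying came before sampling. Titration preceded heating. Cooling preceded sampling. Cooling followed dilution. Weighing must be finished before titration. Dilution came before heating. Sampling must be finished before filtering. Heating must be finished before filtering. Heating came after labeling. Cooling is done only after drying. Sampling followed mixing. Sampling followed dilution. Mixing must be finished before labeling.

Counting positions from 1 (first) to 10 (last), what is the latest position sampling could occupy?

Sampling must come before filtering — 1 step forced after it.
Everything else can be placed before sampling in some valid order, so sampling can sit as late as position 10 − 1 = 9.

9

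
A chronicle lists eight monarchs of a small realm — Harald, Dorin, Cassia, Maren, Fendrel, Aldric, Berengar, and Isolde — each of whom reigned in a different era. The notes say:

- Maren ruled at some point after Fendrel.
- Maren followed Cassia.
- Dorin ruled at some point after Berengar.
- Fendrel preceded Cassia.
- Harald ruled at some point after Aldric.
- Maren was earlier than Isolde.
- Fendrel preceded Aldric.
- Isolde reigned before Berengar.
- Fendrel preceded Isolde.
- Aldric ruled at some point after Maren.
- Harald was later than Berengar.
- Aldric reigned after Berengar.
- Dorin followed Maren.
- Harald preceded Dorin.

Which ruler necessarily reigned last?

Every other ruler has a chain of constraints placing them before Dorin, so Dorin is last.

Dorin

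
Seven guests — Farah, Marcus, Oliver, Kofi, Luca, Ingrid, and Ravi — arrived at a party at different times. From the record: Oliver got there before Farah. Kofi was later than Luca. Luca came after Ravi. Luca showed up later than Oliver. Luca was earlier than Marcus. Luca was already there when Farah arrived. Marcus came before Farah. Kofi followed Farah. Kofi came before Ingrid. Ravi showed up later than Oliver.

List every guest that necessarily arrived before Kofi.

Directly stated before Kofi: Farah and Luca.
Marcus reaches Kofi via Marcus → Farah → Kofi.
Oliver reaches Kofi via Oliver → Farah → Kofi.
Ravi reaches Kofi via Ravi → Luca → Kofi.
No chain forces Ingrid ahead of Kofi.

Farah, Luca, Marcus, Oliver, Ravi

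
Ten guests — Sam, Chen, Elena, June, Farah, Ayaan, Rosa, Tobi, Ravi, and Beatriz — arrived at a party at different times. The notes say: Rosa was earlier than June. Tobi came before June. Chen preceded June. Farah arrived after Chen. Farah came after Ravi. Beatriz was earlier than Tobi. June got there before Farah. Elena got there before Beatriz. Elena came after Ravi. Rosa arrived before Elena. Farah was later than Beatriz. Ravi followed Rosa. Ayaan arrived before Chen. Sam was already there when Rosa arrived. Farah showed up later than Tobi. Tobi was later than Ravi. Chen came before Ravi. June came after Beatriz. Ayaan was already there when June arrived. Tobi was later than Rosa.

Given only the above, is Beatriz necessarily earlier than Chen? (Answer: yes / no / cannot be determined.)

no

Tracing the constraints gives Chen → Ravi → Elena → Beatriz, so Chen must come before Beatriz.
That means Beatriz cannot be before Chen.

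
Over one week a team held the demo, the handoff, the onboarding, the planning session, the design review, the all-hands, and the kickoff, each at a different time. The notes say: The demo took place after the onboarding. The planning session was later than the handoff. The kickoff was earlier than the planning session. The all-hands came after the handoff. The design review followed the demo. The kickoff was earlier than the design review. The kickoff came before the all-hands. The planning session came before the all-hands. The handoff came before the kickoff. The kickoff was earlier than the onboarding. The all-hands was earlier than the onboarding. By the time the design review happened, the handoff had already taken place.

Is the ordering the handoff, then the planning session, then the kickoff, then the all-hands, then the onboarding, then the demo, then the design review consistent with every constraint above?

The constraints require the kickoff before the planning session, but in the proposed sequence the planning session appears ahead of the kickoff. That one violation is enough.

no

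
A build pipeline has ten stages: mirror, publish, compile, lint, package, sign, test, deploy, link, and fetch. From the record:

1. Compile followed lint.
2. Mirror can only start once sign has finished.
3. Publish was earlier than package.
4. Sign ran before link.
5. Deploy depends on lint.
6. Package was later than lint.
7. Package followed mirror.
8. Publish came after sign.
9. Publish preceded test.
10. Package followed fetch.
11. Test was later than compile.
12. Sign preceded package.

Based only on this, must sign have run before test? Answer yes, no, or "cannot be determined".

yes

Chain the constraints: sign → publish → test. Each link is directly stated, so sign comes before test.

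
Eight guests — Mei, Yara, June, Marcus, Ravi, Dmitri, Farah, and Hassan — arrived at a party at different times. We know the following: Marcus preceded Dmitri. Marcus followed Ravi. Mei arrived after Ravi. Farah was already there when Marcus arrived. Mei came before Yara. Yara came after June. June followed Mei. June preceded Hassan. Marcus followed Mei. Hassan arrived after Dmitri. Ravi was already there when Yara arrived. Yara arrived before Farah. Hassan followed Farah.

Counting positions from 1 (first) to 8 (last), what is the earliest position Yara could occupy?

4

June, Mei, and Ravi must all come before Yara — 3 forced predecessors.
Nothing else is forced ahead of Yara, so their earliest slot is position 3 + 1 = 4.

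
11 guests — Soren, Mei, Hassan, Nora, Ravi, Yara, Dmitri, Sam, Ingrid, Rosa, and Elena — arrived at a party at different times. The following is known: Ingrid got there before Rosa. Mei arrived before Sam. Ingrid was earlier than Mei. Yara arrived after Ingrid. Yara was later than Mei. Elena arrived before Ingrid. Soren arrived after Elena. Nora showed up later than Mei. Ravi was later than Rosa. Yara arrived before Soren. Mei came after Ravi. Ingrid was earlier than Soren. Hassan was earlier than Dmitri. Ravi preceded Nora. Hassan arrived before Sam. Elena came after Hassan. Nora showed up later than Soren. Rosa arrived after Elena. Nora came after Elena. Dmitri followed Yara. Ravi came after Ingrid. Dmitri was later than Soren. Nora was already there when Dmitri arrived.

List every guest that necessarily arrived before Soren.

Elena, Hassan, Ingrid, Mei, Ravi, Rosa, Yara

Directly stated before Soren: Elena, Ingrid, and Yara.
Hassan reaches Soren via Hassan → Elena → Soren.
Mei reaches Soren via Mei → Yara → Soren.
Ravi reaches Soren via Ravi → Mei → Yara → Soren.
Likewise Rosa reaches Soren by chaining the stated constraints.
No chain forces Dmitri (or any of the others) ahead of Soren.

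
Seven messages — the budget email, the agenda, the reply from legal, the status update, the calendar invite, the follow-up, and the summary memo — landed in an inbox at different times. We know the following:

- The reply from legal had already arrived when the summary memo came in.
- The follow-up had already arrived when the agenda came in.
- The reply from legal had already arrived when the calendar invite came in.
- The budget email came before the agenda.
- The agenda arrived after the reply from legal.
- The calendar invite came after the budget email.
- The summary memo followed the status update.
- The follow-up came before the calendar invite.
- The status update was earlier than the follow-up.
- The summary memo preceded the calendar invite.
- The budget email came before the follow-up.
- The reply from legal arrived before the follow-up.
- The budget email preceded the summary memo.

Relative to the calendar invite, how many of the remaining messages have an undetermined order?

1

Forced before the calendar invite: the budget email, the follow-up, the reply from legal, the status update, and the summary memo.
That leaves the agenda with no forced order relative to the calendar invite — 1.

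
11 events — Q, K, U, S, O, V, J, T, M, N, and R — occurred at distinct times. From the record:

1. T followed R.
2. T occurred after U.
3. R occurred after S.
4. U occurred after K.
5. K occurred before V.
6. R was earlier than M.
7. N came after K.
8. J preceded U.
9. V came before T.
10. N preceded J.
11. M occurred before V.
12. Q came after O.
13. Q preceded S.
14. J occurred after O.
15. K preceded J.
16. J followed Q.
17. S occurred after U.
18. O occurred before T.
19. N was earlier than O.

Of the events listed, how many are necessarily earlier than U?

5

Directly stated before U: J and K.
N reaches U via N → J → U.
O reaches U via O → J → U.
Q reaches U via Q → J → U.
That's J, K, N, O, and Q — 5 in all.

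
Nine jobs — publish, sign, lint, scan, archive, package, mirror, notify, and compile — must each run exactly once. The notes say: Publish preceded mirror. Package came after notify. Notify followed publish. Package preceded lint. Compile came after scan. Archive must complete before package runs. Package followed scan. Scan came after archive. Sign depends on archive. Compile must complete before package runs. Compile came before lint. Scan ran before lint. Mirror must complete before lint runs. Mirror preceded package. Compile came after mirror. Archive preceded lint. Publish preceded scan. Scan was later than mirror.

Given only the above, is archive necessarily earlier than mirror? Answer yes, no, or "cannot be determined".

cannot be determined

No chain of stated constraints runs from archive to mirror, and none runs from mirror to archive either.
So the relative order of archive and mirror is not fixed by the given facts.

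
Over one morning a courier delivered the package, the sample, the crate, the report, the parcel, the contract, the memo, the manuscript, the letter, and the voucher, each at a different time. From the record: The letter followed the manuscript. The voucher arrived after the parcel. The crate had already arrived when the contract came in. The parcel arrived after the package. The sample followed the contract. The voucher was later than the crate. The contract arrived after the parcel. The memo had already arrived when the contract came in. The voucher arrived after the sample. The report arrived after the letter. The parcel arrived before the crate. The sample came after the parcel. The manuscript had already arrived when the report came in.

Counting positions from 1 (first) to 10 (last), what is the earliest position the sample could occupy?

6

The contract, the crate, the memo, the package, and the parcel must all come before the sample — 5 forced predecessors.
Nothing else is forced ahead of the sample, so its earliest slot is position 5 + 1 = 6.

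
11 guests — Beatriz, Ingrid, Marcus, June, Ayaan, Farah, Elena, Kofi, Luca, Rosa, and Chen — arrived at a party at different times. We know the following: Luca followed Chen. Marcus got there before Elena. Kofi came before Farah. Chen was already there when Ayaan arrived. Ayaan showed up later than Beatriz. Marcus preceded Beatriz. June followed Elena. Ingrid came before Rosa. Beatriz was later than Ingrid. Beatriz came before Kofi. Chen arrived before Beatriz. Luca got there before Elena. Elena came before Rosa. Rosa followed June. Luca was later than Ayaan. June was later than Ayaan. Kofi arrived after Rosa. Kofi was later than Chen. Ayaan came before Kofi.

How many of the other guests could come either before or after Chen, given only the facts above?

Forced after Chen: Ayaan, Beatriz, Elena, Farah, June, Kofi, Luca, and Rosa.
That leaves Ingrid and Marcus with no forced order relative to Chen — 2.

2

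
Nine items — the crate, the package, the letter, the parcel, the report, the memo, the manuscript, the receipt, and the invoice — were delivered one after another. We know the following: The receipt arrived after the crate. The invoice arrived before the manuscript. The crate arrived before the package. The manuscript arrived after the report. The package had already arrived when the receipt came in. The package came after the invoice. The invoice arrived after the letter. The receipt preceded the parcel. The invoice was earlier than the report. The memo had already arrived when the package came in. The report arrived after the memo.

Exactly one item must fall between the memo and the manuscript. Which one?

the report

Tracing the constraints gives the memo → the report → the manuscript, so the report sits after the memo and before the manuscript.
No other item is forced both after the memo and before the manuscript.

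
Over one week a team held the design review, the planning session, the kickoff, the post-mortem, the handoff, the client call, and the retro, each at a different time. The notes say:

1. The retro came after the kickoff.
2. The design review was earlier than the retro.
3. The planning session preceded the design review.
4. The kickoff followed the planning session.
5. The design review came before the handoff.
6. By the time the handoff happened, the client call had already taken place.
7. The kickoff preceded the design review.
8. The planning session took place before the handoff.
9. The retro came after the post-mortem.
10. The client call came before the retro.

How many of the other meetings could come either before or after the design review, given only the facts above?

2

Forced before the design review: the kickoff and the planning session; forced after the design review: the handoff and the retro.
That leaves the client call and the post-mortem with no forced order relative to the design review — 2.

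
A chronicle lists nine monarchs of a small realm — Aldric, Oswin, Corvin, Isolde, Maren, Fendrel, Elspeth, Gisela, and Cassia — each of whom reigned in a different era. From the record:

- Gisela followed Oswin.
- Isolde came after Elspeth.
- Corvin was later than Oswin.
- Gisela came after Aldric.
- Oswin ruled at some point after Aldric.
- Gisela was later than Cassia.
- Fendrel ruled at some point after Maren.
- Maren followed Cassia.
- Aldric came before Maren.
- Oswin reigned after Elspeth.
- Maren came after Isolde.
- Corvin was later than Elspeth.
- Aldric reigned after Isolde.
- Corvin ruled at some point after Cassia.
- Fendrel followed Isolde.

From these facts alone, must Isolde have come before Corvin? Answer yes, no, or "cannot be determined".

Chain the constraints: Isolde → Aldric → Oswin → Corvin. Each link is directly stated, so Isolde comes before Corvin.

yes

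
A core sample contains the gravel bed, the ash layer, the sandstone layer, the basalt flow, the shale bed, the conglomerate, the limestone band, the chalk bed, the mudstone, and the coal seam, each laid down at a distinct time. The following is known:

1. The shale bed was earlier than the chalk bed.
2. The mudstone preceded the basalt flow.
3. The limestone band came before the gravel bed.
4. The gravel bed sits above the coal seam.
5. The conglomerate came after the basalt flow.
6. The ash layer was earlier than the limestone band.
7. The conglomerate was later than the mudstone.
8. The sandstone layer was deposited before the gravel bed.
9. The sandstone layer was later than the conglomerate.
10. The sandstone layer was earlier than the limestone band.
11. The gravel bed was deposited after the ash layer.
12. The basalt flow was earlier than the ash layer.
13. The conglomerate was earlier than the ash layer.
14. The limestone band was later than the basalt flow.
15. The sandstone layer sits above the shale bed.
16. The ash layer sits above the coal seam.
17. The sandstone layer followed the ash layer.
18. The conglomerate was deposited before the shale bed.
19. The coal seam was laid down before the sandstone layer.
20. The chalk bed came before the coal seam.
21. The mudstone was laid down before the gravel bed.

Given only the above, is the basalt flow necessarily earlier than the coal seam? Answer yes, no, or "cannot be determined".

Chain the constraints: the basalt flow → the conglomerate → the shale bed → the chalk bed → the coal seam. Each link is directly stated, so the basalt flow comes before the coal seam.

yes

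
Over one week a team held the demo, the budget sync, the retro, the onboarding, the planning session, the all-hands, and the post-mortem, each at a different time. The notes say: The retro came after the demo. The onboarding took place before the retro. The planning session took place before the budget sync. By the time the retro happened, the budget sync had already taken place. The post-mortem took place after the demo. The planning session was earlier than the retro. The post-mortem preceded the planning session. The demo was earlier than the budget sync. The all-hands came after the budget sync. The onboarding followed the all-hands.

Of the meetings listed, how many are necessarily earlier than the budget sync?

Directly stated before the budget sync: the demo and the planning session.
The post-mortem reaches the budget sync via the post-mortem → the planning session → the budget sync.
No chain forces the onboarding (or any of the others) ahead of the budget sync.
That's the demo, the planning session, and the post-mortem — 3 in all.

3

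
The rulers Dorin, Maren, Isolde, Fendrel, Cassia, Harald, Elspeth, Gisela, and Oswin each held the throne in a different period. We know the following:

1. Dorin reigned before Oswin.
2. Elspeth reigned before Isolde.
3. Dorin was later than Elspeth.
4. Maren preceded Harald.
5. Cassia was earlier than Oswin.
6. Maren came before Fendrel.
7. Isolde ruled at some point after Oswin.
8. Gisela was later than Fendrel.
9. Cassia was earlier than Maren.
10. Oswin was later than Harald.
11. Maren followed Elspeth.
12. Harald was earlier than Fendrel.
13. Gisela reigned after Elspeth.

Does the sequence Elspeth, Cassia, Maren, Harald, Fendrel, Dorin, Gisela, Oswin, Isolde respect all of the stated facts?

yes

Check each stated constraint against the proposed order — e.g. Cassia is ahead of Oswin; Elspeth is ahead of Isolde. Every pair is in the required order; nothing is violated.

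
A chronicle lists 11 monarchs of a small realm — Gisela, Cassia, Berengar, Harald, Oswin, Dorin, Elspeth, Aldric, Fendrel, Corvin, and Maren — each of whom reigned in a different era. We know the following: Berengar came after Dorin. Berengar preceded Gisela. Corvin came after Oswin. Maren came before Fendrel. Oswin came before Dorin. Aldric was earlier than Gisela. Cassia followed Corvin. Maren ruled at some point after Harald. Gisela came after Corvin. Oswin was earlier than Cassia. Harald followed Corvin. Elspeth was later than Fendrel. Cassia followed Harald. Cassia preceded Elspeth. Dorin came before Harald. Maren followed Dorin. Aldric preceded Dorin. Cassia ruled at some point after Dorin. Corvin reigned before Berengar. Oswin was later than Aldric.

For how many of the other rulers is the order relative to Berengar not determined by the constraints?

Forced before Berengar: Aldric, Corvin, Dorin, and Oswin; forced after Berengar: Gisela.
That leaves Cassia, Elspeth, Fendrel, Harald, and Maren with no forced order relative to Berengar — 5.

5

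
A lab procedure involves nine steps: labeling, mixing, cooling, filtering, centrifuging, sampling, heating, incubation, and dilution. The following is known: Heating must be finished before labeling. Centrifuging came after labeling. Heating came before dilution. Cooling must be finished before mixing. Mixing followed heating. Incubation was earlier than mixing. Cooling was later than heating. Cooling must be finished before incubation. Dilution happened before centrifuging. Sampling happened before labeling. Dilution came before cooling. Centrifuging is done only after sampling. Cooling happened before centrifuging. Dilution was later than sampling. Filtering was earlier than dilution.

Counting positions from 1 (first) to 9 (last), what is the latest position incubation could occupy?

Incubation must come before mixing — 1 step forced after it.
Everything else can be placed before incubation in some valid order, so incubation can sit as late as position 9 − 1 = 8.

8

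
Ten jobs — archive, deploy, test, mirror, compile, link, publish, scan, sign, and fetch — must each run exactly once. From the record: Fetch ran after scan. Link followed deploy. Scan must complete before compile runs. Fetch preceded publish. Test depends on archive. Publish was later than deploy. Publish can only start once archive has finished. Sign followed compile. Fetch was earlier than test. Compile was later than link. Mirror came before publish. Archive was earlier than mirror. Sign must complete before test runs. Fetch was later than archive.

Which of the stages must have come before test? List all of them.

archive, compile, deploy, fetch, link, scan, sign

Directly stated before test: archive, fetch, and sign.
Compile reaches test via compile → sign → test.
Deploy reaches test via deploy → link → compile → sign → test.
Link reaches test via link → compile → sign → test.
Likewise scan reaches test by chaining the stated constraints.
No chain forces publish (or any of the others) ahead of test.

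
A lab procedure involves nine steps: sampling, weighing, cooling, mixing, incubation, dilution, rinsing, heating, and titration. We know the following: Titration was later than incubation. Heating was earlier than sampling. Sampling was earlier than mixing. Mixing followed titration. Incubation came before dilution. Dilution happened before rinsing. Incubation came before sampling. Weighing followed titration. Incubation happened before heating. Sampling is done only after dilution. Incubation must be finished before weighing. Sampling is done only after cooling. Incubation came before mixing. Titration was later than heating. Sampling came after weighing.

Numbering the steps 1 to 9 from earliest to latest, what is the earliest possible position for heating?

2

Incubation must come before heating — 1 forced predecessor.
Nothing else is forced ahead of heating, so its earliest slot is position 1 + 1 = 2.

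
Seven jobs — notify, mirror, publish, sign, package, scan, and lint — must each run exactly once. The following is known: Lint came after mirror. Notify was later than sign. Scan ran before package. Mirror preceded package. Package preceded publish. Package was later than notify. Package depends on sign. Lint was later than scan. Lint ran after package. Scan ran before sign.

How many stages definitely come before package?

Directly stated before package: mirror, notify, scan, and sign.
No chain forces lint (or any of the others) ahead of package.
That's mirror, notify, scan, and sign — 4 in all.

4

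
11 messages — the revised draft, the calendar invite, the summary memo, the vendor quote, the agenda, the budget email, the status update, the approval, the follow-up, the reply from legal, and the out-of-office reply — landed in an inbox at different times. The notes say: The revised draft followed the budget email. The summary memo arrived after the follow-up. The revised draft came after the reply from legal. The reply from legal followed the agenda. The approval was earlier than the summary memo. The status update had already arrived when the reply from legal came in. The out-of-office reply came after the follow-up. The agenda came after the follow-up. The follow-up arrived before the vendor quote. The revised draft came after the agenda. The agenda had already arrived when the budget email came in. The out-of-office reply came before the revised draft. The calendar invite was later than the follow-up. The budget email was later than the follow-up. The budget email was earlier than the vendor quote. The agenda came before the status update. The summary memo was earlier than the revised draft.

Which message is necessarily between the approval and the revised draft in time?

the summary memo

Tracing the constraints gives the approval → the summary memo → the revised draft, so the summary memo sits after the approval and before the revised draft.
No other message is forced both after the approval and before the revised draft.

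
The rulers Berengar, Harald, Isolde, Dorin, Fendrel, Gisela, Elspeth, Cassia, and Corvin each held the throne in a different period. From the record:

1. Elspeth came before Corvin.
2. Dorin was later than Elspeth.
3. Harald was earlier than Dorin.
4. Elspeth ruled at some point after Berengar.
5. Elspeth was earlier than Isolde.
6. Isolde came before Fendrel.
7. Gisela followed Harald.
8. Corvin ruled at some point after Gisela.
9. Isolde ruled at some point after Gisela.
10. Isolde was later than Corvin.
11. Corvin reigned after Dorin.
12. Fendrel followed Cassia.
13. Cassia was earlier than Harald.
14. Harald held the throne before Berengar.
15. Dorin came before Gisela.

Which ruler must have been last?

Fendrel

Every other ruler has a chain of constraints placing them before Fendrel, so Fendrel is last.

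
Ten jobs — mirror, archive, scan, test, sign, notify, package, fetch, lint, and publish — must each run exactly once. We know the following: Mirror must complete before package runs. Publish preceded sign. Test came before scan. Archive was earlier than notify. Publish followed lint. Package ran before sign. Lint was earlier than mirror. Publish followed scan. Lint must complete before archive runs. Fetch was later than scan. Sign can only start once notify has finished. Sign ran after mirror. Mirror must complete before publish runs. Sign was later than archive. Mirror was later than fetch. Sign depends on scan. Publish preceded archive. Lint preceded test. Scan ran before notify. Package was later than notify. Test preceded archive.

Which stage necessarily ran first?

lint

Lint has a chain of constraints placing it before every other stage, so lint must be first.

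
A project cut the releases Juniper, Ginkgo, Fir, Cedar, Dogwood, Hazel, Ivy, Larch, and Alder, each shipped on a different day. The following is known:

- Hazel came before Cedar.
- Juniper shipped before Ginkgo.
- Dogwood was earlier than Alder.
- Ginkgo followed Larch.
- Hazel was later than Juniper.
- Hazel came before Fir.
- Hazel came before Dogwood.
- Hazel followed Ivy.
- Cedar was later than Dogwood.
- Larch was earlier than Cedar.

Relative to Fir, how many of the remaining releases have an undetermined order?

Forced before Fir: Hazel, Ivy, and Juniper.
That leaves Alder, Cedar, Dogwood, Ginkgo, and Larch with no forced order relative to Fir — 5.

5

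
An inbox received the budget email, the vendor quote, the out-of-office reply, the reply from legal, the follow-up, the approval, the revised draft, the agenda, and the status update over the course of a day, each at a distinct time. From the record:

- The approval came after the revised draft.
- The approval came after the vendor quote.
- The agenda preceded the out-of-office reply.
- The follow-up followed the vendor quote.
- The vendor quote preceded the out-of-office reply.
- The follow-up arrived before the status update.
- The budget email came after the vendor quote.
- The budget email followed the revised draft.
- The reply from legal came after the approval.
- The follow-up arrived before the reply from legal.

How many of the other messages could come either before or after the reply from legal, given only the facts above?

Forced before the reply from legal: the approval, the follow-up, the revised draft, and the vendor quote.
That leaves the agenda, the budget email, the out-of-office reply, and the status update with no forced order relative to the reply from legal — 4.

4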